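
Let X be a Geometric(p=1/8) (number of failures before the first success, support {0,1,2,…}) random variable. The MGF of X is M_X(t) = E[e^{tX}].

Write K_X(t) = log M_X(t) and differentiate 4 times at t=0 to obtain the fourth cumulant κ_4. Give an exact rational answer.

κ_4 = D^4[K](0) = 18872

M_X(t) = 1/(8*(1 - 7*e^(t)/8))
K_X(t) = log M_X(t) = -log(1 - 7*e^(t)/8) - 3*log(2)
D^4[K](t) = (2744*e^(3*t) + 12544*e^(2*t) + 3584*e^(t))/(2401*e^(4*t) - 10976*e^(3*t) + 18816*e^(2*t) - 14336*e^(t) + 4096)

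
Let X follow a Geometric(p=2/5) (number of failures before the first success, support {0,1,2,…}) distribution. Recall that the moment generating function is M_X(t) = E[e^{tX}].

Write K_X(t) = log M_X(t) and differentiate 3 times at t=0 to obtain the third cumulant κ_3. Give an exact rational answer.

κ_3 = d^3K/dt^3 |_{t=0} = 15

M_X(t) = 2/(5*(1 - 3*e^(t)/5))
K_X(t) = log M_X(t) = -log(1 - 3*e^(t)/5) - log(5) + log(2)
dK/dt = -3*e^(t)/(3*e^(t) - 5)
d^2K/dt^2 = 15*e^(t)/(9*e^(2*t) - 30*e^(t) + 25)
d^3K/dt^3 = (-45*e^(2*t) - 75*e^(t))/(27*e^(3*t) - 135*e^(2*t) + 225*e^(t) - 125)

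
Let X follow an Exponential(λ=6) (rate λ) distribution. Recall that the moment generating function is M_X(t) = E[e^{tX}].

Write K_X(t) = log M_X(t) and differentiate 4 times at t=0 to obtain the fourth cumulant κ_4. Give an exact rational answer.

M_X(t) = 6/(6 - t)
K_X(t) = log M_X(t) = -log(6 - t) + log(6)
dK/dt = -1/(t - 6)
d^2K/dt^2 = 1/(t^2 - 12*t + 36)
d^3K/dt^3 = -2/(t^3 - 18*t^2 + 108*t - 216)
d^4K/dt^4 = 6/(t^4 - 24*t^3 + 216*t^2 - 864*t + 1296)

κ_4 = d^4K/dt^4 |_{t=0} = 1/216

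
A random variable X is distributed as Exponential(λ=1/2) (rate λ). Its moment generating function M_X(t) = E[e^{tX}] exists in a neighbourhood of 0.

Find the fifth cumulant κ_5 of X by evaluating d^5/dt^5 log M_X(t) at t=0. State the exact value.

κ_5 = K′′′′′(0) = 768

M_X(t) = 1/(2*(1/2 - t))
K_X(t) = log M_X(t) = -log(1/2 - t) - log(2)
K′(t) = -2/(2*t - 1)
K′′(t) = 4/(4*t^2 - 4*t + 1)
K′′′(t) = -16/(8*t^3 - 12*t^2 + 6*t - 1)
K′′′′(t) = 96/(16*t^4 - 32*t^3 + 24*t^2 - 8*t + 1)
K′′′′′(t) = -768/(32*t^5 - 80*t^4 + 80*t^3 - 40*t^2 + 10*t - 1)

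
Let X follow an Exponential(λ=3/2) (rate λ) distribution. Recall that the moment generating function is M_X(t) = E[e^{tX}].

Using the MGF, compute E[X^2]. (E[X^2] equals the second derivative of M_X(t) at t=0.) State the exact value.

E[X^2] = D^2[M](0) = 8/9

M_X(t) = 3/(2*(3/2 - t))
D^2[M](t) = -24/(8*t^3 - 36*t^2 + 54*t - 27)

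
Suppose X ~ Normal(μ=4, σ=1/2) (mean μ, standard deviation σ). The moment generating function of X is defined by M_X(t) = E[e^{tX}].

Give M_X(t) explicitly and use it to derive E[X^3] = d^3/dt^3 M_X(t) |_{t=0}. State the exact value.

E[X^3] = M^(3)(0) = 67

M_X(t) = e^(t^2/8 + 4*t)
M^(3)(t) = t^3*e^(4*t)*e^(t^2/8)/64 + 3*t^2*e^(4*t)*e^(t^2/8)/4 + 195*t*e^(4*t)*e^(t^2/8)/16 + 67*e^(4*t)*e^(t^2/8)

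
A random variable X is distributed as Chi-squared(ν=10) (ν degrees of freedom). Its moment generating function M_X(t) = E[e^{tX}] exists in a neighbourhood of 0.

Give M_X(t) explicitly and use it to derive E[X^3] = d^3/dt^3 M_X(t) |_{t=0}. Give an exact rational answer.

M_X(t) = (1 - 2*t)^(-5)
dM/dt = 10/(64*t^6 - 192*t^5 + 240*t^4 - 160*t^3 + 60*t^2 - 12*t + 1)
d^2M/dt^2 = -120/(128*t^7 - 448*t^6 + 672*t^5 - 560*t^4 + 280*t^3 - 84*t^2 + 14*t - 1)
d^3M/dt^3 = 1680/(256*t^8 - 1024*t^7 + 1792*t^6 - 1792*t^5 + 1120*t^4 - 448*t^3 + 112*t^2 - 16*t + 1)

E[X^3] = d^3M/dt^3 |_{t=0} = 1680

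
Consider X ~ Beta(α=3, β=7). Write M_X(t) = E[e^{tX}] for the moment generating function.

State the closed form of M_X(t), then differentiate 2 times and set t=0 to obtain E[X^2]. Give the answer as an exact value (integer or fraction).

M_X(t) = ₁F₁(3; 10; t)
dM/dt = 3*₁F₁(4; 11; t)/10
d^2M/dt^2 = 6*₁F₁(5; 12; t)/55

E[X^2] = d^2M/dt^2 |_{t=0} = 6/55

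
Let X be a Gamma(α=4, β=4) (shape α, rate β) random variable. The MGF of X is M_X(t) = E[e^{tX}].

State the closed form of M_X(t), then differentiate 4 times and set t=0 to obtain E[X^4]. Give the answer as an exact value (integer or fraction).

M_X(t) = 256/(4 - t)^4
M′(t) = -1024/(t^5 - 20*t^4 + 160*t^3 - 640*t^2 + 1280*t - 1024)
M′′(t) = 5120/(t^6 - 24*t^5 + 240*t^4 - 1280*t^3 + 3840*t^2 - 6144*t + 4096)
M′′′(t) = -30720/(t^7 - 28*t^6 + 336*t^5 - 2240*t^4 + 8960*t^3 - 21504*t^2 + 28672*t - 16384)
M′′′′(t) = 215040/(t^8 - 32*t^7 + 448*t^6 - 3584*t^5 + 17920*t^4 - 57344*t^3 + 114688*t^2 - 131072*t + 65536)

E[X^4] = M′′′′(0) = 105/32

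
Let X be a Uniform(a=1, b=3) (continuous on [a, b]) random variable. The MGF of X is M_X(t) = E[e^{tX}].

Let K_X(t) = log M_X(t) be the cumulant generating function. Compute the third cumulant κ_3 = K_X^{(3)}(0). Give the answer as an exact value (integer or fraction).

κ_3 = d^3K/dt^3 |_{t=0} = 0

M_X(t) = (e^(3*t) - e^(t))/(2*t)
K_X(t) = log M_X(t) = -log(t) + log(e^(3*t) - e^(t)) - log(2)
dK/dt = (3*t*e^(2*t) - t - e^(2*t) + 1)/(t*e^(2*t) - t)
d^2K/dt^2 = (-4*t^2*e^(2*t) + e^(4*t) - 2*e^(2*t) + 1)/(t^2*e^(4*t) - 2*t^2*e^(2*t) + t^2)
d^3K/dt^3 = (8*t^3*e^(4*t) + 8*t^3*e^(2*t) - 2*e^(6*t) + 6*e^(4*t) - 6*e^(2*t) + 2)/(t^3*e^(6*t) - 3*t^3*e^(4*t) + 3*t^3*e^(2*t) - t^3)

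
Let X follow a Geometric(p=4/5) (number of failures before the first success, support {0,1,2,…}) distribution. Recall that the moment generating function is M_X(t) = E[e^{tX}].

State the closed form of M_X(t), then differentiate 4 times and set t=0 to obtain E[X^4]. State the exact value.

E[X^4] = D^4[M](0) = 57/32

M_X(t) = 4/(5*(1 - e^(t)/5))
D^4[M](t) = (-4*e^(4*t) - 220*e^(3*t) - 1100*e^(2*t) - 500*e^(t))/(e^(5*t) - 25*e^(4*t) + 250*e^(3*t) - 1250*e^(2*t) + 3125*e^(t) - 3125)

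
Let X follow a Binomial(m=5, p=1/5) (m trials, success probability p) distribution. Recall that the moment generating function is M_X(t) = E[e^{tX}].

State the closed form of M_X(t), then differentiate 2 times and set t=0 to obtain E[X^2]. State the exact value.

M_X(t) = (e^(t)/5 + 4/5)^5
M^(2)(t) = e^(5*t)/125 + 64*e^(4*t)/625 + 288*e^(3*t)/625 + 512*e^(2*t)/625 + 256*e^(t)/625

E[X^2] = M^(2)(0) = 9/5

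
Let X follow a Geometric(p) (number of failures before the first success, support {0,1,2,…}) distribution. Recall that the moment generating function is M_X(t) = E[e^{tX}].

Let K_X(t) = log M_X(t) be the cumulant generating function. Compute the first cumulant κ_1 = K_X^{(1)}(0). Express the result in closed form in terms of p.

M_X(t) = p/(-(1 - p)*e^(t) + 1)
K_X(t) = log M_X(t) = log(p) - log(-(1 - p)*e^(t) + 1)
D[K](t) = (-p*e^(t) + e^(t))/(p*e^(t) - e^(t) + 1)

κ_1 = D[K](0) = (1 - p)/p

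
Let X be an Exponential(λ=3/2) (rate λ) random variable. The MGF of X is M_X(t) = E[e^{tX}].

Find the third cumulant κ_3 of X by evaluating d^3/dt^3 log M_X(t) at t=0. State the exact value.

M_X(t) = 3/(2*(3/2 - t))
K_X(t) = log M_X(t) = -log(3/2 - t) - log(2) + log(3)
K^(3)(t) = -16/(8*t^3 - 36*t^2 + 54*t - 27)

κ_3 = K^(3)(0) = 16/27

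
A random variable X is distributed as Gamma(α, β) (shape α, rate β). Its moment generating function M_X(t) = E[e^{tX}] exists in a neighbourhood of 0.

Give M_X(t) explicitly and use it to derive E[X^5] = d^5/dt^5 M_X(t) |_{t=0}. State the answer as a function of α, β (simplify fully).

E[X^5] = d^5M/dt^5 |_{t=0} = α*(α^4 + 10*α^3 + 35*α^2 + 50*α + 24)/β^5

M_X(t) = (β/(β - t))^α
dM/dt = -α*β^α*(1/(β - t))^α/(-β + t)
d^2M/dt^2 = (α^2*β^α*(1/(β - t))^α + α*β^α*(1/(β - t))^α)/(β^2 - 2*β*t + t^2)
d^3M/dt^3 = (-α^3*β^α*(1/(β - t))^α - 3*α^2*β^α*(1/(β - t))^α - 2*α*β^α*(1/(β - t))^α)/(-β^3 + 3*β^2*t - 3*β*t^2 + t^3)
d^4M/dt^4 = (α^4*β^α*(1/(β - t))^α + 6*α^3*β^α*(1/(β - t))^α + 11*α^2*β^α*(1/(β - t))^α + 6*α*β^α*(1/(β - t))^α)/(β^4 - 4*β^3*t + 6*β^2*t^2 - 4*β*t^3 + t^4)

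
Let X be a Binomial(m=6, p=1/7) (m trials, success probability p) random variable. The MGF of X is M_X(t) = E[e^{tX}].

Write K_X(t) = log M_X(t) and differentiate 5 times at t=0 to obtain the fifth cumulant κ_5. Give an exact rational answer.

κ_5 = K′′′′′(0) = -4140/16807

M_X(t) = (e^(t)/7 + 6/7)^6
K_X(t) = log M_X(t) = 6*log(e^(t)/7 + 6/7)
K′(t) = 6*e^(t)/(e^(t) + 6)
K′′(t) = 36*e^(t)/(e^(2*t) + 12*e^(t) + 36)
K′′′(t) = (-36*e^(2*t) + 216*e^(t))/(e^(3*t) + 18*e^(2*t) + 108*e^(t) + 216)
K′′′′(t) = (36*e^(3*t) - 864*e^(2*t) + 1296*e^(t))/(e^(4*t) + 24*e^(3*t) + 216*e^(2*t) + 864*e^(t) + 1296)
K′′′′′(t) = (-36*e^(4*t) + 2376*e^(3*t) - 14256*e^(2*t) + 7776*e^(t))/(e^(5*t) + 30*e^(4*t) + 360*e^(3*t) + 2160*e^(2*t) + 6480*e^(t) + 7776)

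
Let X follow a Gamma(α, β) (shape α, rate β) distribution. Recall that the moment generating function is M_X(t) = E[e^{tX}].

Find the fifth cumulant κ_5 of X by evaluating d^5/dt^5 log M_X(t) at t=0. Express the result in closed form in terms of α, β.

M_X(t) = (β/(β - t))^α
K_X(t) = log M_X(t) = α*(log(β) - log(β - t))
dK/dt = -α/(-β + t)
d^2K/dt^2 = α/(β^2 - 2*β*t + t^2)
d^3K/dt^3 = -2*α/(-β^3 + 3*β^2*t - 3*β*t^2 + t^3)
d^4K/dt^4 = 6*α/(β^4 - 4*β^3*t + 6*β^2*t^2 - 4*β*t^3 + t^4)
d^5K/dt^5 = -24*α/(-β^5 + 5*β^4*t - 10*β^3*t^2 + 10*β^2*t^3 - 5*β*t^4 + t^5)

κ_5 = d^5K/dt^5 |_{t=0} = 24*α/β^5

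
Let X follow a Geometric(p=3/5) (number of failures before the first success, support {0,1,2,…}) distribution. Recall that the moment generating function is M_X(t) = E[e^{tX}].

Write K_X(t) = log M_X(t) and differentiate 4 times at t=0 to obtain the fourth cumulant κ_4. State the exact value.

κ_4 = D^4[K](0) = 230/27

M_X(t) = 3/(5*(1 - 2*e^(t)/5))
K_X(t) = log M_X(t) = -log(1 - 2*e^(t)/5) - log(5) + log(3)
D^4[K](t) = (40*e^(3*t) + 400*e^(2*t) + 250*e^(t))/(16*e^(4*t) - 160*e^(3*t) + 600*e^(2*t) - 1000*e^(t) + 625)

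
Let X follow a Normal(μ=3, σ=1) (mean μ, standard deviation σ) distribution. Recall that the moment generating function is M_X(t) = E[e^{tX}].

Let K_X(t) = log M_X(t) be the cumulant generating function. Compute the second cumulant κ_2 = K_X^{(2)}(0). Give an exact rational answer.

κ_2 = d^2K/dt^2 |_{t=0} = 1

M_X(t) = e^(t^2/2 + 3*t)
K_X(t) = log M_X(t) = t^2/2 + 3*t
dK/dt = t + 3
d^2K/dt^2 = 1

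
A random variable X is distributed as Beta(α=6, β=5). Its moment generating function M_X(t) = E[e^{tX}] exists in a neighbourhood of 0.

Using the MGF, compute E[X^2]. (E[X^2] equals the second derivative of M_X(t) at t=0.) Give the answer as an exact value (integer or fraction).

E[X^2] = M^(2)(0) = 7/22

M_X(t) = ₁F₁(6; 11; t)
M^(2)(t) = 7*₁F₁(8; 13; t)/22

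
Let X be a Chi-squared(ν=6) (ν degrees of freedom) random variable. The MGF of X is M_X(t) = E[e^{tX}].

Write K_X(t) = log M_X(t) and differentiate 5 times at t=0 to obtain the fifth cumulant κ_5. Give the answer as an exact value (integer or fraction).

M_X(t) = (1 - 2*t)^(-3)
K_X(t) = log M_X(t) = -3*log(1 - 2*t)
K^(5)(t) = -2304/(32*t^5 - 80*t^4 + 80*t^3 - 40*t^2 + 10*t - 1)

κ_5 = K^(5)(0) = 2304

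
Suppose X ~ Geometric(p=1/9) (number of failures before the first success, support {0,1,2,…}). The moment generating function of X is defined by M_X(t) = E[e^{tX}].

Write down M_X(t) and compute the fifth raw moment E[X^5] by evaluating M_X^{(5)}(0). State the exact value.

E[X^5] = M^(5)(0) = 4993928

M_X(t) = 1/(9*(1 - 8*e^(t)/9))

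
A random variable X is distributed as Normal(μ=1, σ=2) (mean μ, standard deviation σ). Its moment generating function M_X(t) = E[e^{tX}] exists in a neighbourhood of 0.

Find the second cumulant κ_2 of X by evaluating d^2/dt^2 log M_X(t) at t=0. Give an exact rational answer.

κ_2 = K′′(0) = 4

M_X(t) = e^(2*t^2 + t)
K_X(t) = log M_X(t) = 2*t^2 + t
K′(t) = 4*t + 1
K′′(t) = 4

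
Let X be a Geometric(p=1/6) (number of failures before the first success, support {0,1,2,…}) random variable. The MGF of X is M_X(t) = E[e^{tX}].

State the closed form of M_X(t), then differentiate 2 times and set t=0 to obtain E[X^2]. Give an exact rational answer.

E[X^2] = M^(2)(0) = 55

M_X(t) = 1/(6*(1 - 5*e^(t)/6))
M^(2)(t) = (-25*e^(2*t) - 30*e^(t))/(125*e^(3*t) - 450*e^(2*t) + 540*e^(t) - 216)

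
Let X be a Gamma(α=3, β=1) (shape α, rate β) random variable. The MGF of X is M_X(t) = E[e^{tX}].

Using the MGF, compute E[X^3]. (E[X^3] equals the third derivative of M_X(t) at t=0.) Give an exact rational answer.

E[X^3] = M′′′(0) = 60

M_X(t) = (1 - t)^(-3)
M′(t) = 3/(t^4 - 4*t^3 + 6*t^2 - 4*t + 1)
M′′(t) = -12/(t^5 - 5*t^4 + 10*t^3 - 10*t^2 + 5*t - 1)
M′′′(t) = 60/(t^6 - 6*t^5 + 15*t^4 - 20*t^3 + 15*t^2 - 6*t + 1)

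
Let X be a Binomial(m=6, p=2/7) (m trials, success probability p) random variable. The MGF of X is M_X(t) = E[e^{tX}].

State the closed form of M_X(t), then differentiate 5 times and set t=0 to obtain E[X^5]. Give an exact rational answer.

M_X(t) = (2*e^(t)/7 + 5/7)^6
M′(t) = 384*e^(6*t)/117649 + 4800*e^(5*t)/117649 + 24000*e^(4*t)/117649 + 60000*e^(3*t)/117649 + 75000*e^(2*t)/117649 + 37500*e^(t)/117649
M′′(t) = 2304*e^(6*t)/117649 + 24000*e^(5*t)/117649 + 96000*e^(4*t)/117649 + 180000*e^(3*t)/117649 + 150000*e^(2*t)/117649 + 37500*e^(t)/117649
M′′′(t) = 13824*e^(6*t)/117649 + 120000*e^(5*t)/117649 + 384000*e^(4*t)/117649 + 540000*e^(3*t)/117649 + 300000*e^(2*t)/117649 + 37500*e^(t)/117649
M′′′′(t) = 82944*e^(6*t)/117649 + 600000*e^(5*t)/117649 + 1536000*e^(4*t)/117649 + 1620000*e^(3*t)/117649 + 600000*e^(2*t)/117649 + 37500*e^(t)/117649
M′′′′′(t) = 497664*e^(6*t)/117649 + 3000000*e^(5*t)/117649 + 6144000*e^(4*t)/117649 + 4860000*e^(3*t)/117649 + 1200000*e^(2*t)/117649 + 37500*e^(t)/117649

E[X^5] = M′′′′′(0) = 2248452/16807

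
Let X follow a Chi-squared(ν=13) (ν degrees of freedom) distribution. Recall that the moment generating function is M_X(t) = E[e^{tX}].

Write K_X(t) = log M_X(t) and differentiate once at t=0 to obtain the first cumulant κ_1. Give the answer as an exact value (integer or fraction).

κ_1 = D[K](0) = 13

M_X(t) = (1 - 2*t)^(-13/2)
K_X(t) = log M_X(t) = -13*log(1 - 2*t)/2
D[K](t) = -13/(2*t - 1)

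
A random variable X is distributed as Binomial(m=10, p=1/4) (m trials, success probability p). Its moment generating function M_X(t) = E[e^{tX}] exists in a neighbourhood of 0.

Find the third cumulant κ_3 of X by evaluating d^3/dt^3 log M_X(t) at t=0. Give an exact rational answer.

κ_3 = D^3[K](0) = 15/16

M_X(t) = (e^(t)/4 + 3/4)^10
K_X(t) = log M_X(t) = 10*log(e^(t)/4 + 3/4)
D^3[K](t) = (-30*e^(2*t) + 90*e^(t))/(e^(3*t) + 9*e^(2*t) + 27*e^(t) + 27)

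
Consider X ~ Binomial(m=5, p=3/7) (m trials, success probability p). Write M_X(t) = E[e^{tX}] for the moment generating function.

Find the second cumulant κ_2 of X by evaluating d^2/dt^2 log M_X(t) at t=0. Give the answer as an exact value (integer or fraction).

κ_2 = D^2[K](0) = 60/49

M_X(t) = (3*e^(t)/7 + 4/7)^5
K_X(t) = log M_X(t) = 5*log(3*e^(t)/7 + 4/7)
D^2[K](t) = 60*e^(t)/(9*e^(2*t) + 24*e^(t) + 16)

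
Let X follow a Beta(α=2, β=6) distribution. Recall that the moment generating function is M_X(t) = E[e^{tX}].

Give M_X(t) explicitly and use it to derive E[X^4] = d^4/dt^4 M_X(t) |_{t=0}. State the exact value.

E[X^4] = M′′′′(0) = 1/66

M_X(t) = ₁F₁(2; 8; t)
M′(t) = ₁F₁(3; 9; t)/4
M′′(t) = ₁F₁(4; 10; t)/12
M′′′(t) = ₁F₁(5; 11; t)/30
M′′′′(t) = ₁F₁(6; 12; t)/66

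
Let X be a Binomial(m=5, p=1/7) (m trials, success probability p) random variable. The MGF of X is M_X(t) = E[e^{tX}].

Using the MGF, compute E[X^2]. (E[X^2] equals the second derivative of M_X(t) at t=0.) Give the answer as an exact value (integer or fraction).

E[X^2] = d^2M/dt^2 |_{t=0} = 55/49

M_X(t) = (e^(t)/7 + 6/7)^5
dM/dt = 5*e^(5*t)/16807 + 120*e^(4*t)/16807 + 1080*e^(3*t)/16807 + 4320*e^(2*t)/16807 + 6480*e^(t)/16807
d^2M/dt^2 = 25*e^(5*t)/16807 + 480*e^(4*t)/16807 + 3240*e^(3*t)/16807 + 8640*e^(2*t)/16807 + 6480*e^(t)/16807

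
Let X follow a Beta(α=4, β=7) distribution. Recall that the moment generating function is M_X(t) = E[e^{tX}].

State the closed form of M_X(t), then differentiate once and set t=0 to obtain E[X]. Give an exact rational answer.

M_X(t) = ₁F₁(4; 11; t)
dM/dt = 4*₁F₁(5; 12; t)/11

E[X] = dM/dt |_{t=0} = 4/11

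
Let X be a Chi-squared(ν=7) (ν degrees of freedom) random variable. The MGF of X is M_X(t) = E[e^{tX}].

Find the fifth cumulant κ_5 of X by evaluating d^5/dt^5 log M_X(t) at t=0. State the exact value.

M_X(t) = (1 - 2*t)^(-7/2)
K_X(t) = log M_X(t) = -7*log(1 - 2*t)/2
D^5[K](t) = -2688/(32*t^5 - 80*t^4 + 80*t^3 - 40*t^2 + 10*t - 1)

κ_5 = D^5[K](0) = 2688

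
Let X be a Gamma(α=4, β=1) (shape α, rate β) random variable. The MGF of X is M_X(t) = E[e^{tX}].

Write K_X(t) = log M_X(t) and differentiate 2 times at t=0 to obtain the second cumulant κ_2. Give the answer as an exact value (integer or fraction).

M_X(t) = (1 - t)^(-4)
K_X(t) = log M_X(t) = -4*log(1 - t)
dK/dt = -4/(t - 1)
d^2K/dt^2 = 4/(t^2 - 2*t + 1)

κ_2 = d^2K/dt^2 |_{t=0} = 4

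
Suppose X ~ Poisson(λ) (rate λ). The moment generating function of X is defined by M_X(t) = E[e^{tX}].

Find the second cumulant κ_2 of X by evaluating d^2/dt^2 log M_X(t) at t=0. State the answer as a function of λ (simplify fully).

κ_2 = d^2K/dt^2 |_{t=0} = λ

M_X(t) = e^(λ*(e^(t) - 1))
K_X(t) = log M_X(t) = λ*(e^(t) - 1)
dK/dt = λ*e^(t)
d^2K/dt^2 = λ*e^(t)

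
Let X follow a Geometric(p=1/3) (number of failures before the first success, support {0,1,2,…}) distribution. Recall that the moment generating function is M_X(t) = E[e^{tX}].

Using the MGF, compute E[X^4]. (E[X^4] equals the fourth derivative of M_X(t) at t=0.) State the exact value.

M_X(t) = 1/(3*(1 - 2*e^(t)/3))
D^4[M](t) = (-16*e^(4*t) - 264*e^(3*t) - 396*e^(2*t) - 54*e^(t))/(32*e^(5*t) - 240*e^(4*t) + 720*e^(3*t) - 1080*e^(2*t) + 810*e^(t) - 243)

E[X^4] = D^4[M](0) = 730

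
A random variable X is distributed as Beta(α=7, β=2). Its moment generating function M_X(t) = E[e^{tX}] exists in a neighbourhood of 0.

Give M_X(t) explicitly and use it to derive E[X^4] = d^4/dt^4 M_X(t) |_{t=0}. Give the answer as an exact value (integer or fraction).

M_X(t) = ₁F₁(7; 9; t)
M′(t) = 7*₁F₁(8; 10; t)/9
M′′(t) = 28*₁F₁(9; 11; t)/45
M′′′(t) = 28*₁F₁(10; 12; t)/55
M′′′′(t) = 14*₁F₁(11; 13; t)/33

E[X^4] = M′′′′(0) = 14/33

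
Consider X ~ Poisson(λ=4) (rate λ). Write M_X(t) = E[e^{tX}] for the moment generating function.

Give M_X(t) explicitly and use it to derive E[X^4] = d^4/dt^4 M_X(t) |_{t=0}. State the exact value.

E[X^4] = M^(4)(0) = 756

M_X(t) = e^(4*e^(t) - 4)
M^(4)(t) = (256*e^(4*t)*e^(4*e^(t)) + 384*e^(3*t)*e^(4*e^(t)) + 112*e^(2*t)*e^(4*e^(t)) + 4*e^(t)*e^(4*e^(t)))*e^(-4)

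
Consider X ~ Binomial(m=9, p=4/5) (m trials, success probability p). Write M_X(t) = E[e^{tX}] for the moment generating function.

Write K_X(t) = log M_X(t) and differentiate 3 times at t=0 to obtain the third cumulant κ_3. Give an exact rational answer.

M_X(t) = (4*e^(t)/5 + 1/5)^9
K_X(t) = log M_X(t) = 9*log(4*e^(t)/5 + 1/5)
dK/dt = 36*e^(t)/(4*e^(t) + 1)
d^2K/dt^2 = 36*e^(t)/(16*e^(2*t) + 8*e^(t) + 1)
d^3K/dt^3 = (-144*e^(2*t) + 36*e^(t))/(64*e^(3*t) + 48*e^(2*t) + 12*e^(t) + 1)

κ_3 = d^3K/dt^3 |_{t=0} = -108/125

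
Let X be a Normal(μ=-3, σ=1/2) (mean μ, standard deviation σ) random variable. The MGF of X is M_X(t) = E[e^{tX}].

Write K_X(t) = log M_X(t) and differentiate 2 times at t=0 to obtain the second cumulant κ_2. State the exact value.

κ_2 = D^2[K](0) = 1/4

M_X(t) = e^(t^2/8 - 3*t)
K_X(t) = log M_X(t) = t^2/8 - 3*t
D^2[K](t) = 1/4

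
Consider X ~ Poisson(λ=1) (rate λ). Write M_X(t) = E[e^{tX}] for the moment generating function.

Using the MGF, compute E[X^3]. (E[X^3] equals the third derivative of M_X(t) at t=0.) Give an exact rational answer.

M_X(t) = e^(e^(t) - 1)
dM/dt = e^(-1)*e^(t)*e^(e^(t))
d^2M/dt^2 = (e^(2*t)*e^(e^(t)) + e^(t)*e^(e^(t)))*e^(-1)
d^3M/dt^3 = (e^(3*t)*e^(e^(t)) + 3*e^(2*t)*e^(e^(t)) + e^(t)*e^(e^(t)))*e^(-1)

E[X^3] = d^3M/dt^3 |_{t=0} = 5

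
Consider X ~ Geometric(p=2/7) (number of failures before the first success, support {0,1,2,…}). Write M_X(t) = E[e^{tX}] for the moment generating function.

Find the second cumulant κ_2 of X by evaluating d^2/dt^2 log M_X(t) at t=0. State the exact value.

κ_2 = D^2[K](0) = 35/4

M_X(t) = 2/(7*(1 - 5*e^(t)/7))
K_X(t) = log M_X(t) = -log(1 - 5*e^(t)/7) - log(7) + log(2)
D^2[K](t) = 35*e^(t)/(25*e^(2*t) - 70*e^(t) + 49)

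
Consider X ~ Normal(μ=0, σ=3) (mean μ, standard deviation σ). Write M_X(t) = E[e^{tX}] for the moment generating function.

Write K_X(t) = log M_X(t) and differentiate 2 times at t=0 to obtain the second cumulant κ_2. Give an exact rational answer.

M_X(t) = e^(9*t^2/2)
K_X(t) = log M_X(t) = 9*t^2/2
dK/dt = 9*t
d^2K/dt^2 = 9

κ_2 = d^2K/dt^2 |_{t=0} = 9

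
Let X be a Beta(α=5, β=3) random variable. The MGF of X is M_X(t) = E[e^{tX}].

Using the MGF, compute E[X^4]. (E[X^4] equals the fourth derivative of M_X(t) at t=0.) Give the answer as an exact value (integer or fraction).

M_X(t) = ₁F₁(5; 8; t)
dM/dt = 5*₁F₁(6; 9; t)/8
d^2M/dt^2 = 5*₁F₁(7; 10; t)/12
d^3M/dt^3 = 7*₁F₁(8; 11; t)/24
d^4M/dt^4 = 7*₁F₁(9; 12; t)/33

E[X^4] = d^4M/dt^4 |_{t=0} = 7/33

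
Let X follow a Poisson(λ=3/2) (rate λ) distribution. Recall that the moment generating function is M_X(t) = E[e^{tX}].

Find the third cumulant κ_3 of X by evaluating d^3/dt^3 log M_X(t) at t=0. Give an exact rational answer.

M_X(t) = e^(3*e^(t)/2 - 3/2)
K_X(t) = log M_X(t) = 3*e^(t)/2 - 3/2
dK/dt = 3*e^(t)/2
d^2K/dt^2 = 3*e^(t)/2
d^3K/dt^3 = 3*e^(t)/2

κ_3 = d^3K/dt^3 |_{t=0} = 3/2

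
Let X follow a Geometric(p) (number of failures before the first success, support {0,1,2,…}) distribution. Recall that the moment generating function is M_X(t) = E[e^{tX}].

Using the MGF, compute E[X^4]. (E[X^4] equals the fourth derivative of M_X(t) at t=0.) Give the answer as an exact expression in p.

E[X^4] = M′′′′(0) = 1 - 15/p + 50/p^2 - 60/p^3 + 24/p^4

M_X(t) = p/(-(1 - p)*e^(t) + 1)
M′(t) = (-p^2*e^(t) + p*e^(t))/(p^2*e^(2*t) - 2*p*e^(2*t) + 2*p*e^(t) + e^(2*t) - 2*e^(t) + 1)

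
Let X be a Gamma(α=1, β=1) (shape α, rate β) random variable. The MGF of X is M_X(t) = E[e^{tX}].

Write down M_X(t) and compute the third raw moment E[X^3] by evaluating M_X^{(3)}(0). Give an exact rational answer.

E[X^3] = M^(3)(0) = 6

M_X(t) = 1/(1 - t)
M^(3)(t) = 6/(t^4 - 4*t^3 + 6*t^2 - 4*t + 1)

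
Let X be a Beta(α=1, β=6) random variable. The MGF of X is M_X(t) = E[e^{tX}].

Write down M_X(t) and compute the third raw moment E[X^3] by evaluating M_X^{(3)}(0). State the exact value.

E[X^3] = d^3M/dt^3 |_{t=0} = 1/84

M_X(t) = ₁F₁(1; 7; t)
dM/dt = ₁F₁(2; 8; t)/7
d^2M/dt^2 = ₁F₁(3; 9; t)/28
d^3M/dt^3 = ₁F₁(4; 10; t)/84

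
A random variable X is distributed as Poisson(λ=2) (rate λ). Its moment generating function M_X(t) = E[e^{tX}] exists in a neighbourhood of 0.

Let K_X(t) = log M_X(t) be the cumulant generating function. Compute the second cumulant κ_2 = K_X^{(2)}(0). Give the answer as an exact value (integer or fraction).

κ_2 = K^(2)(0) = 2

M_X(t) = e^(2*e^(t) - 2)
K_X(t) = log M_X(t) = 2*e^(t) - 2
K^(2)(t) = 2*e^(t)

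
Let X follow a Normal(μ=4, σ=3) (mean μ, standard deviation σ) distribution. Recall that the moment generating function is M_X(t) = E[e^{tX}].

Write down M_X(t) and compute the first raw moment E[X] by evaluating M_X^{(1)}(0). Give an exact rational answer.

E[X] = dM/dt |_{t=0} = 4

M_X(t) = e^(9*t^2/2 + 4*t)
dM/dt = 9*t*e^(4*t)*e^(9*t^2/2) + 4*e^(4*t)*e^(9*t^2/2)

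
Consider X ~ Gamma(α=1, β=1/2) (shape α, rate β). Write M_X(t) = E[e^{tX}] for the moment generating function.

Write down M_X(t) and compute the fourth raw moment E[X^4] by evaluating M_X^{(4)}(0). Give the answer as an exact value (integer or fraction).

E[X^4] = M^(4)(0) = 384

M_X(t) = 1/(2*(1/2 - t))
M^(4)(t) = -384/(32*t^5 - 80*t^4 + 80*t^3 - 40*t^2 + 10*t - 1)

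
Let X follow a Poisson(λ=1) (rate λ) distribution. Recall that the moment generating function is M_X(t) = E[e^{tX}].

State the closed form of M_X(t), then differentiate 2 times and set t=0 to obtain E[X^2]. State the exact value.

M_X(t) = e^(e^(t) - 1)
dM/dt = e^(-1)*e^(t)*e^(e^(t))
d^2M/dt^2 = (e^(2*t)*e^(e^(t)) + e^(t)*e^(e^(t)))*e^(-1)

E[X^2] = d^2M/dt^2 |_{t=0} = 2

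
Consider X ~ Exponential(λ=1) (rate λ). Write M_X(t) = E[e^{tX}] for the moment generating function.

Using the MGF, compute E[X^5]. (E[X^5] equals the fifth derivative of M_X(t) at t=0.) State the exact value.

M_X(t) = 1/(1 - t)
M′(t) = 1/(t^2 - 2*t + 1)
M′′(t) = -2/(t^3 - 3*t^2 + 3*t - 1)
M′′′(t) = 6/(t^4 - 4*t^3 + 6*t^2 - 4*t + 1)
M′′′′(t) = -24/(t^5 - 5*t^4 + 10*t^3 - 10*t^2 + 5*t - 1)
M′′′′′(t) = 120/(t^6 - 6*t^5 + 15*t^4 - 20*t^3 + 15*t^2 - 6*t + 1)

E[X^5] = M′′′′′(0) = 120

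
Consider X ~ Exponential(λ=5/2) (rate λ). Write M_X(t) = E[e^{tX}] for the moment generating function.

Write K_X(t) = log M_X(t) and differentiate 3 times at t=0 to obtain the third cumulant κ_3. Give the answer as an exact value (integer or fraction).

κ_3 = d^3K/dt^3 |_{t=0} = 16/125

M_X(t) = 5/(2*(5/2 - t))
K_X(t) = log M_X(t) = -log(5/2 - t) - log(2) + log(5)
dK/dt = -2/(2*t - 5)
d^2K/dt^2 = 4/(4*t^2 - 20*t + 25)
d^3K/dt^3 = -16/(8*t^3 - 60*t^2 + 150*t - 125)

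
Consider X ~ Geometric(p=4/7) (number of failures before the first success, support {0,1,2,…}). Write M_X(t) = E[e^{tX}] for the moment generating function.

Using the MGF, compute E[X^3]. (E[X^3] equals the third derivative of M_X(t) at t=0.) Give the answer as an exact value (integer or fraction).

M_X(t) = 4/(7*(1 - 3*e^(t)/7))
M^(3)(t) = (108*e^(3*t) + 1008*e^(2*t) + 588*e^(t))/(81*e^(4*t) - 756*e^(3*t) + 2646*e^(2*t) - 4116*e^(t) + 2401)

E[X^3] = M^(3)(0) = 213/32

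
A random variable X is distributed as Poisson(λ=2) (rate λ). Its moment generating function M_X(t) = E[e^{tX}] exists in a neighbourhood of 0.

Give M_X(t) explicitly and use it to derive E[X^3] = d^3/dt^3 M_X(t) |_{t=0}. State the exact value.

E[X^3] = d^3M/dt^3 |_{t=0} = 22

M_X(t) = e^(2*e^(t) - 2)
dM/dt = 2*e^(-2)*e^(t)*e^(2*e^(t))
d^2M/dt^2 = (4*e^(2*t)*e^(2*e^(t)) + 2*e^(t)*e^(2*e^(t)))*e^(-2)
d^3M/dt^3 = (8*e^(3*t)*e^(2*e^(t)) + 12*e^(2*t)*e^(2*e^(t)) + 2*e^(t)*e^(2*e^(t)))*e^(-2)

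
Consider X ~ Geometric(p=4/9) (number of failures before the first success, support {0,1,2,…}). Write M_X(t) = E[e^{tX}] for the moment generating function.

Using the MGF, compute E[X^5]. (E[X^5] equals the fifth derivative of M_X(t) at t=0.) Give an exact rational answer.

M_X(t) = 4/(9*(1 - 5*e^(t)/9))
M′(t) = 20*e^(t)/(25*e^(2*t) - 90*e^(t) + 81)
M′′(t) = (-100*e^(2*t) - 180*e^(t))/(125*e^(3*t) - 675*e^(2*t) + 1215*e^(t) - 729)
M′′′(t) = (500*e^(3*t) + 3600*e^(2*t) + 1620*e^(t))/(625*e^(4*t) - 4500*e^(3*t) + 12150*e^(2*t) - 14580*e^(t) + 6561)
M′′′′(t) = (-2500*e^(4*t) - 49500*e^(3*t) - 89100*e^(2*t) - 14580*e^(t))/(3125*e^(5*t) - 28125*e^(4*t) + 101250*e^(3*t) - 182250*e^(2*t) + 164025*e^(t) - 59049)

E[X^5] = M′′′′′(0) = 165535/128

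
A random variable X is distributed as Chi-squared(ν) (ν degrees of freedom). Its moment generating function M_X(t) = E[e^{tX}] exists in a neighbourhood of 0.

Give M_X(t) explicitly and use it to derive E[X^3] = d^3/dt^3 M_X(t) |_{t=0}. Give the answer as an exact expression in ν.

E[X^3] = M^(3)(0) = ν*(ν^2 + 6*ν + 8)

M_X(t) = (1 - 2*t)^(-ν/2)
M^(3)(t) = (-ν^3 - 6*ν^2 - 8*ν)/(8*t^3*(1 - 2*t)^(ν/2) - 12*t^2*(1 - 2*t)^(ν/2) + 6*t*(1 - 2*t)^(ν/2) - (1 - 2*t)^(ν/2))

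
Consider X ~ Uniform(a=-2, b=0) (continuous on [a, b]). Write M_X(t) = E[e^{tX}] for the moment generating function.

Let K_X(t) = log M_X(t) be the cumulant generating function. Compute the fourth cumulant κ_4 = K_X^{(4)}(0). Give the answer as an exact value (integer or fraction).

κ_4 = d^4K/dt^4 |_{t=0} = -2/15

M_X(t) = (1 - e^(-2*t))/(2*t)
K_X(t) = log M_X(t) = -log(t) + log(1 - e^(-2*t)) - log(2)
dK/dt = (2*t - e^(2*t) + 1)/(t*e^(2*t) - t)
d^2K/dt^2 = (-4*t^2*e^(2*t) + e^(4*t) - 2*e^(2*t) + 1)/(t^2*e^(4*t) - 2*t^2*e^(2*t) + t^2)
d^3K/dt^3 = (8*t^3*e^(4*t) + 8*t^3*e^(2*t) - 2*e^(6*t) + 6*e^(4*t) - 6*e^(2*t) + 2)/(t^3*e^(6*t) - 3*t^3*e^(4*t) + 3*t^3*e^(2*t) - t^3)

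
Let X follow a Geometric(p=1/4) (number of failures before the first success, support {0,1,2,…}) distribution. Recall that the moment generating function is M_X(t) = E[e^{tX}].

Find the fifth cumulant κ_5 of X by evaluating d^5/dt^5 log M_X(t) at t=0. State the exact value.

M_X(t) = 1/(4*(1 - 3*e^(t)/4))
K_X(t) = log M_X(t) = -log(1 - 3*e^(t)/4) - 2*log(2)
K′(t) = -3*e^(t)/(3*e^(t) - 4)
K′′(t) = 12*e^(t)/(9*e^(2*t) - 24*e^(t) + 16)
K′′′(t) = (-36*e^(2*t) - 48*e^(t))/(27*e^(3*t) - 108*e^(2*t) + 144*e^(t) - 64)
K′′′′(t) = (108*e^(3*t) + 576*e^(2*t) + 192*e^(t))/(81*e^(4*t) - 432*e^(3*t) + 864*e^(2*t) - 768*e^(t) + 256)
K′′′′′(t) = (-324*e^(4*t) - 4752*e^(3*t) - 6336*e^(2*t) - 768*e^(t))/(243*e^(5*t) - 1620*e^(4*t) + 4320*e^(3*t) - 5760*e^(2*t) + 3840*e^(t) - 1024)

κ_5 = K′′′′′(0) = 12180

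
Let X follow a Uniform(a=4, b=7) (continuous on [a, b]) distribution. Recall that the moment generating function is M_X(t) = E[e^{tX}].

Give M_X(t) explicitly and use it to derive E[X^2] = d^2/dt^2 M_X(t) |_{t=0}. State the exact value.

M_X(t) = (e^(7*t) - e^(4*t))/(3*t)
dM/dt = (7*t*e^(7*t) - 4*t*e^(4*t) - e^(7*t) + e^(4*t))/(3*t^2)
d^2M/dt^2 = (49*t^2*e^(7*t) - 16*t^2*e^(4*t) - 14*t*e^(7*t) + 8*t*e^(4*t) + 2*e^(7*t) - 2*e^(4*t))/(3*t^3)

E[X^2] = d^2M/dt^2 |_{t=0} = 31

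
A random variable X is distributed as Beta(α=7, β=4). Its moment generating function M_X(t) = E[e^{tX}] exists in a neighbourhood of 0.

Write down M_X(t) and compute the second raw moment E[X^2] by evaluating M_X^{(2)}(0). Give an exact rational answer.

M_X(t) = ₁F₁(7; 11; t)
M^(2)(t) = 14*₁F₁(9; 13; t)/33

E[X^2] = M^(2)(0) = 14/33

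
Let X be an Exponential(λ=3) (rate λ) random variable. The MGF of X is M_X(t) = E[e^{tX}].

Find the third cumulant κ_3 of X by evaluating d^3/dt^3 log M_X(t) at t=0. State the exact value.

κ_3 = K′′′(0) = 2/27

M_X(t) = 3/(3 - t)
K_X(t) = log M_X(t) = -log(3 - t) + log(3)
K′(t) = -1/(t - 3)
K′′(t) = 1/(t^2 - 6*t + 9)
K′′′(t) = -2/(t^3 - 9*t^2 + 27*t - 27)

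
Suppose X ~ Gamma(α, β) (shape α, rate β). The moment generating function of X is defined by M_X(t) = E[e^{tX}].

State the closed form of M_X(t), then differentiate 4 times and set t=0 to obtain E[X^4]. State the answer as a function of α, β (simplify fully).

E[X^4] = D^4[M](0) = α*(α^3 + 6*α^2 + 11*α + 6)/β^4

M_X(t) = (β/(β - t))^α
D^4[M](t) = (α^4*β^α*(1/(β - t))^α + 6*α^3*β^α*(1/(β - t))^α + 11*α^2*β^α*(1/(β - t))^α + 6*α*β^α*(1/(β - t))^α)/(β^4 - 4*β^3*t + 6*β^2*t^2 - 4*β*t^3 + t^4)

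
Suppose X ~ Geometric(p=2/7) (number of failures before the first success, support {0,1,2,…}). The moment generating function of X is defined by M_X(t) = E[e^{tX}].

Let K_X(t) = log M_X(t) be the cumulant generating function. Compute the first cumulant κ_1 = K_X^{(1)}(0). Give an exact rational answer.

M_X(t) = 2/(7*(1 - 5*e^(t)/7))
K_X(t) = log M_X(t) = -log(1 - 5*e^(t)/7) - log(7) + log(2)
D[K](t) = -5*e^(t)/(5*e^(t) - 7)

κ_1 = D[K](0) = 5/2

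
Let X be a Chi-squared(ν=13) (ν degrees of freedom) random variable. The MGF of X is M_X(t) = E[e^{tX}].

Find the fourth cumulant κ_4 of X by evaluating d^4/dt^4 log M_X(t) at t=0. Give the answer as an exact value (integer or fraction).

M_X(t) = (1 - 2*t)^(-13/2)
K_X(t) = log M_X(t) = -13*log(1 - 2*t)/2
K^(4)(t) = 624/(16*t^4 - 32*t^3 + 24*t^2 - 8*t + 1)

κ_4 = K^(4)(0) = 624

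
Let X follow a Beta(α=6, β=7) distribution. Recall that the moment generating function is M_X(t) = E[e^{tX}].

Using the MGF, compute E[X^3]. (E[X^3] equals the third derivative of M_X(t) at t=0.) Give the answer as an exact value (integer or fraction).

M_X(t) = ₁F₁(6; 13; t)
dM/dt = 6*₁F₁(7; 14; t)/13
d^2M/dt^2 = 3*₁F₁(8; 15; t)/13
d^3M/dt^3 = 8*₁F₁(9; 16; t)/65

E[X^3] = d^3M/dt^3 |_{t=0} = 8/65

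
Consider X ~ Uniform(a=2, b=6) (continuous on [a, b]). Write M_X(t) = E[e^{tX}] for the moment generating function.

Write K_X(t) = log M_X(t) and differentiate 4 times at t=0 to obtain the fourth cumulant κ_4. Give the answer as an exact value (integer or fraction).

κ_4 = K′′′′(0) = -32/15

M_X(t) = (e^(6*t) - e^(2*t))/(4*t)
K_X(t) = log M_X(t) = -log(t) + log(e^(6*t) - e^(2*t)) - 2*log(2)
K′(t) = (6*t*e^(4*t) - 2*t - e^(4*t) + 1)/(t*e^(4*t) - t)
K′′(t) = (-16*t^2*e^(4*t) + e^(8*t) - 2*e^(4*t) + 1)/(t^2*e^(8*t) - 2*t^2*e^(4*t) + t^2)
K′′′(t) = (64*t^3*e^(8*t) + 64*t^3*e^(4*t) - 2*e^(12*t) + 6*e^(8*t) - 6*e^(4*t) + 2)/(t^3*e^(12*t) - 3*t^3*e^(8*t) + 3*t^3*e^(4*t) - t^3)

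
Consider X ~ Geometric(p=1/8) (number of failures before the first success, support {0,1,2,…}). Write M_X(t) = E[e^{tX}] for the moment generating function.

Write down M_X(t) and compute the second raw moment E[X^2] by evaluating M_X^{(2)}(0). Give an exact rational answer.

E[X^2] = D^2[M](0) = 105

M_X(t) = 1/(8*(1 - 7*e^(t)/8))
D^2[M](t) = (-49*e^(2*t) - 56*e^(t))/(343*e^(3*t) - 1176*e^(2*t) + 1344*e^(t) - 512)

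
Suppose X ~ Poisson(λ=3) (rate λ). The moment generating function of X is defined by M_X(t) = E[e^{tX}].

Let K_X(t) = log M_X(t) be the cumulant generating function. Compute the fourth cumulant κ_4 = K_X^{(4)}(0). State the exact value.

M_X(t) = e^(3*e^(t) - 3)
K_X(t) = log M_X(t) = 3*e^(t) - 3
D^4[K](t) = 3*e^(t)

κ_4 = D^4[K](0) = 3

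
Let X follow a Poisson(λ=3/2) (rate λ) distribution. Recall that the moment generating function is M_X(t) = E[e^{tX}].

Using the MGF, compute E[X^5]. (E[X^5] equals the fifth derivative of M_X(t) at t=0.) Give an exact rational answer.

M_X(t) = e^(3*e^(t)/2 - 3/2)
dM/dt = 3*e^(-3/2)*e^(t)*e^(3*e^(t)/2)/2
d^2M/dt^2 = (9*e^(2*t)*e^(3*e^(t)/2) + 6*e^(t)*e^(3*e^(t)/2))*e^(-3/2)/4
d^3M/dt^3 = (27*e^(3*t)*e^(3*e^(t)/2) + 54*e^(2*t)*e^(3*e^(t)/2) + 12*e^(t)*e^(3*e^(t)/2))*e^(-3/2)/8
d^4M/dt^4 = (81*e^(4*t)*e^(3*e^(t)/2) + 324*e^(3*t)*e^(3*e^(t)/2) + 252*e^(2*t)*e^(3*e^(t)/2) + 24*e^(t)*e^(3*e^(t)/2))*e^(-3/2)/16
d^5M/dt^5 = (243*e^(5*t)*e^(3*e^(t)/2) + 1620*e^(4*t)*e^(3*e^(t)/2) + 2700*e^(3*t)*e^(3*e^(t)/2) + 1080*e^(2*t)*e^(3*e^(t)/2) + 48*e^(t)*e^(3*e^(t)/2))*e^(-3/2)/32

E[X^5] = d^5M/dt^5 |_{t=0} = 5691/32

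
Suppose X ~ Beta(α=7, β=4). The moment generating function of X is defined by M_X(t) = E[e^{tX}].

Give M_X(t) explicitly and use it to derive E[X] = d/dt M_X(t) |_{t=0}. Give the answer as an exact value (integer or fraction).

E[X] = dM/dt |_{t=0} = 7/11

M_X(t) = ₁F₁(7; 11; t)
dM/dt = 7*₁F₁(8; 12; t)/11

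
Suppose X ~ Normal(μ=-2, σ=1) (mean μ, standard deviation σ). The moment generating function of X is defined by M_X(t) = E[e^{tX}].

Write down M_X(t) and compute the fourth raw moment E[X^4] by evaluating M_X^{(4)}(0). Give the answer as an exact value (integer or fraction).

E[X^4] = d^4M/dt^4 |_{t=0} = 43

M_X(t) = e^(t^2/2 - 2*t)
dM/dt = t*e^(-2*t)*e^(t^2/2) - 2*e^(-2*t)*e^(t^2/2)
d^2M/dt^2 = (t^2*e^(t^2/2) - 4*t*e^(t^2/2) + 5*e^(t^2/2))*e^(-2*t)
d^3M/dt^3 = (t^3*e^(t^2/2) - 6*t^2*e^(t^2/2) + 15*t*e^(t^2/2) - 14*e^(t^2/2))*e^(-2*t)
d^4M/dt^4 = (t^4*e^(t^2/2) - 8*t^3*e^(t^2/2) + 30*t^2*e^(t^2/2) - 56*t*e^(t^2/2) + 43*e^(t^2/2))*e^(-2*t)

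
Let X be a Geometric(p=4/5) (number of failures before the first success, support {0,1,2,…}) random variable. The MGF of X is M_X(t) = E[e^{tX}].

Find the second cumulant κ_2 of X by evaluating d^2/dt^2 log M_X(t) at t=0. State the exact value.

M_X(t) = 4/(5*(1 - e^(t)/5))
K_X(t) = log M_X(t) = -log(1 - e^(t)/5) - log(5) + 2*log(2)
K^(2)(t) = 5*e^(t)/(e^(2*t) - 10*e^(t) + 25)

κ_2 = K^(2)(0) = 5/16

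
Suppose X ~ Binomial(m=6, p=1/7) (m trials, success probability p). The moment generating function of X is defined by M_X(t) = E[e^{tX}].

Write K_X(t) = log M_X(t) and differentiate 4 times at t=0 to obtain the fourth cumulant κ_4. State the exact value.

M_X(t) = (e^(t)/7 + 6/7)^6
K_X(t) = log M_X(t) = 6*log(e^(t)/7 + 6/7)
dK/dt = 6*e^(t)/(e^(t) + 6)
d^2K/dt^2 = 36*e^(t)/(e^(2*t) + 12*e^(t) + 36)
d^3K/dt^3 = (-36*e^(2*t) + 216*e^(t))/(e^(3*t) + 18*e^(2*t) + 108*e^(t) + 216)
d^4K/dt^4 = (36*e^(3*t) - 864*e^(2*t) + 1296*e^(t))/(e^(4*t) + 24*e^(3*t) + 216*e^(2*t) + 864*e^(t) + 1296)

κ_4 = d^4K/dt^4 |_{t=0} = 468/2401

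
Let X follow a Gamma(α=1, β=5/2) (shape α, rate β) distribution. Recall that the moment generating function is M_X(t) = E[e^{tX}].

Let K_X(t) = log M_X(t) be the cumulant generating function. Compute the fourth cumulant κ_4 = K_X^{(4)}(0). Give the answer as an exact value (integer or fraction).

κ_4 = d^4K/dt^4 |_{t=0} = 96/625

M_X(t) = 5/(2*(5/2 - t))
K_X(t) = log M_X(t) = -log(5/2 - t) - log(2) + log(5)
dK/dt = -2/(2*t - 5)
d^2K/dt^2 = 4/(4*t^2 - 20*t + 25)
d^3K/dt^3 = -16/(8*t^3 - 60*t^2 + 150*t - 125)
d^4K/dt^4 = 96/(16*t^4 - 160*t^3 + 600*t^2 - 1000*t + 625)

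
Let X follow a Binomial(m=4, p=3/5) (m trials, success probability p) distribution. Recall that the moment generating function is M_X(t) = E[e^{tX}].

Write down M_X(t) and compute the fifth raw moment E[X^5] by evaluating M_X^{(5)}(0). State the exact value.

E[X^5] = M^(5)(0) = 28488/125

M_X(t) = (3*e^(t)/5 + 2/5)^4
M^(5)(t) = 82944*e^(4*t)/625 + 52488*e^(3*t)/625 + 6912*e^(2*t)/625 + 96*e^(t)/625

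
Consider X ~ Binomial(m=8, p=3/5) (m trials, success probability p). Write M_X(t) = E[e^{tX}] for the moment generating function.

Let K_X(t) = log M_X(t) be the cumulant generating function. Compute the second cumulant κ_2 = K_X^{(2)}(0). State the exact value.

κ_2 = d^2K/dt^2 |_{t=0} = 48/25

M_X(t) = (3*e^(t)/5 + 2/5)^8
K_X(t) = log M_X(t) = 8*log(3*e^(t)/5 + 2/5)
dK/dt = 24*e^(t)/(3*e^(t) + 2)
d^2K/dt^2 = 48*e^(t)/(9*e^(2*t) + 12*e^(t) + 4)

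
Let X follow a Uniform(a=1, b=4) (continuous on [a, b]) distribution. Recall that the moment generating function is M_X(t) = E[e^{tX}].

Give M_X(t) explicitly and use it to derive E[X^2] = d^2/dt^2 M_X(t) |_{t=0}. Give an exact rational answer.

M_X(t) = (e^(4*t) - e^(t))/(3*t)
M^(2)(t) = (16*t^2*e^(4*t) - t^2*e^(t) - 8*t*e^(4*t) + 2*t*e^(t) + 2*e^(4*t) - 2*e^(t))/(3*t^3)

E[X^2] = M^(2)(0) = 7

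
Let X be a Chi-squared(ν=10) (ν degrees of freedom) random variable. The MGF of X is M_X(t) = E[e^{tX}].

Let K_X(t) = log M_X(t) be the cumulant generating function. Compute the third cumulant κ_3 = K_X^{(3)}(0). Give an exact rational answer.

M_X(t) = (1 - 2*t)^(-5)
K_X(t) = log M_X(t) = -5*log(1 - 2*t)
K^(3)(t) = -80/(8*t^3 - 12*t^2 + 6*t - 1)

κ_3 = K^(3)(0) = 80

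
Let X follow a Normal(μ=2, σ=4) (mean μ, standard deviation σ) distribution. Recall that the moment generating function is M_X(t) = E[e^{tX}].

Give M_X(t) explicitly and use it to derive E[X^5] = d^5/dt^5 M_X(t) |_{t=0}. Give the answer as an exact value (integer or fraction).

E[X^5] = M′′′′′(0) = 8992

M_X(t) = e^(8*t^2 + 2*t)
M′(t) = 16*t*e^(2*t)*e^(8*t^2) + 2*e^(2*t)*e^(8*t^2)
M′′(t) = 256*t^2*e^(2*t)*e^(8*t^2) + 64*t*e^(2*t)*e^(8*t^2) + 20*e^(2*t)*e^(8*t^2)
M′′′(t) = 4096*t^3*e^(2*t)*e^(8*t^2) + 1536*t^2*e^(2*t)*e^(8*t^2) + 960*t*e^(2*t)*e^(8*t^2) + 104*e^(2*t)*e^(8*t^2)
M′′′′(t) = 65536*t^4*e^(2*t)*e^(8*t^2) + 32768*t^3*e^(2*t)*e^(8*t^2) + 30720*t^2*e^(2*t)*e^(8*t^2) + 6656*t*e^(2*t)*e^(8*t^2) + 1168*e^(2*t)*e^(8*t^2)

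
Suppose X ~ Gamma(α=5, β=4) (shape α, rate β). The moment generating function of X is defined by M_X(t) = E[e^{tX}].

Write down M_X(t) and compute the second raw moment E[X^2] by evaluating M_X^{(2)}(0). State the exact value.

M_X(t) = 1024/(4 - t)^5
dM/dt = 5120/(t^6 - 24*t^5 + 240*t^4 - 1280*t^3 + 3840*t^2 - 6144*t + 4096)
d^2M/dt^2 = -30720/(t^7 - 28*t^6 + 336*t^5 - 2240*t^4 + 8960*t^3 - 21504*t^2 + 28672*t - 16384)

E[X^2] = d^2M/dt^2 |_{t=0} = 15/8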